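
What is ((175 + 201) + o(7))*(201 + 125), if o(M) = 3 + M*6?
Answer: 137246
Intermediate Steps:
o(M) = 3 + 6*M
((175 + 201) + o(7))*(201 + 125) = ((175 + 201) + (3 + 6*7))*(201 + 125) = (376 + (3 + 42))*326 = (376 + 45)*326 = 421*326 = 137246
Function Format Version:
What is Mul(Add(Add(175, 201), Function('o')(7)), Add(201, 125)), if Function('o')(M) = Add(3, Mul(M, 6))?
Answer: 137246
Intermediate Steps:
Function('o')(M) = Add(3, Mul(6, M))
Mul(Add(Add(175, 201), Function('o')(7)), Add(201, 125)) = Mul(Add(Add(175, 201), Add(3, Mul(6, 7))), Add(201, 125)) = Mul(Add(376, Add(3, 42)), 326) = Mul(Add(376, 45), 326) = Mul(421, 326) = 137246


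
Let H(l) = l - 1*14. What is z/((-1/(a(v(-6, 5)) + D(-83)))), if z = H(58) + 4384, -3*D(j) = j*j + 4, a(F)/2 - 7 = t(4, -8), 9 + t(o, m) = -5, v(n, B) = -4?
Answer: 10236060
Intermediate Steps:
H(l) = -14 + l (H(l) = l - 14 = -14 + l)
t(o, m) = -14 (t(o, m) = -9 - 5 = -14)
a(F) = -14 (a(F) = 14 + 2*(-14) = 14 - 28 = -14)
D(j) = -4/3 - j²/3 (D(j) = -(j*j + 4)/3 = -(j² + 4)/3 = -(4 + j²)/3 = -4/3 - j²/3)
z = 4428 (z = (-14 + 58) + 4384 = 44 + 4384 = 4428)
z/((-1/(a(v(-6, 5)) + D(-83)))) = 4428/((-1/(-14 + (-4/3 - ⅓*(-83)²)))) = 4428/((-1/(-14 + (-4/3 - ⅓*6889)))) = 4428/((-1/(-14 + (-4/3 - 6889/3)))) = 4428/((-1/(-14 - 6893/3))) = 4428/((-1/(-6935/3))) = 4428/((-1*(-3/6935))) = 4428/(3/6935) = 4428*(6935/3) = 10236060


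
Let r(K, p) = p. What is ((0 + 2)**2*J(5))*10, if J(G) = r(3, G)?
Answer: 200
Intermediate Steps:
J(G) = G
((0 + 2)**2*J(5))*10 = ((0 + 2)**2*5)*10 = (2**2*5)*10 = (4*5)*10 = 20*10 = 200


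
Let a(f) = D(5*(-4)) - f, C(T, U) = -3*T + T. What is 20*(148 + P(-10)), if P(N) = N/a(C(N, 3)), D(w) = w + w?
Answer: 8890/3 ≈ 2963.3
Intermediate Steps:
D(w) = 2*w
C(T, U) = -2*T
a(f) = -40 - f (a(f) = 2*(5*(-4)) - f = 2*(-20) - f = -40 - f)
P(N) = N/(-40 + 2*N) (P(N) = N/(-40 - (-2)*N) = N/(-40 + 2*N))
20*(148 + P(-10)) = 20*(148 + (½)*(-10)/(-20 - 10)) = 20*(148 + (½)*(-10)/(-30)) = 20*(148 + (½)*(-10)*(-1/30)) = 20*(148 + ⅙) = 20*(889/6) = 8890/3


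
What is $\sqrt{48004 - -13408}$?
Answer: $2 \sqrt{15353} \approx 247.81$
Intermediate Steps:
$\sqrt{48004 - -13408} = \sqrt{48004 + 13408} = \sqrt{61412} = 2 \sqrt{15353}$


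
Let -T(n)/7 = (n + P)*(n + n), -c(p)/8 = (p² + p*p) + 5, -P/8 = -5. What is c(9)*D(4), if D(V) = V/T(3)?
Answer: 2672/903 ≈ 2.9590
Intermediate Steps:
P = 40 (P = -8*(-5) = 40)
c(p) = -40 - 16*p² (c(p) = -8*((p² + p*p) + 5) = -8*((p² + p²) + 5) = -8*(2*p² + 5) = -8*(5 + 2*p²) = -40 - 16*p²)
T(n) = -14*n*(40 + n) (T(n) = -7*(n + 40)*(n + n) = -7*(40 + n)*2*n = -14*n*(40 + n))
D(V) = -V/1806 (D(V) = V/((-14*3*(40 + 3))) = V/((-14*3*43)) = V/(-1806) = V*(-1/1806) = -V/1806)
c(9)*D(4) = (-40 - 16*9²)*(-1/1806*4) = (-40 - 16*81)*(-2/903) = (-40 - 1296)*(-2/903) = -1336*(-2/903) = 2672/903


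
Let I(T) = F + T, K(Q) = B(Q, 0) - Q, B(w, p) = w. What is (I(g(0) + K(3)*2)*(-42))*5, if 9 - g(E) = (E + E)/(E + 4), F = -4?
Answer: -1050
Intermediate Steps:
g(E) = 9 - 2*E/(4 + E) (g(E) = 9 - (E + E)/(E + 4) = 9 - 2*E/(4 + E))
K(Q) = 0 (K(Q) = Q - Q = 0)
I(T) = -4 + T
(I(g(0) + K(3)*2)*(-42))*5 = ((-4 + ((36 + 7*0)/(4 + 0) + 0*2))*(-42))*5 = ((-4 + ((36 + 0)/4 + 0))*(-42))*5 = ((-4 + ((¼)*36 + 0))*(-42))*5 = ((-4 + (9 + 0))*(-42))*5 = ((-4 + 9)*(-42))*5 = (5*(-42))*5 = -210*5 = -1050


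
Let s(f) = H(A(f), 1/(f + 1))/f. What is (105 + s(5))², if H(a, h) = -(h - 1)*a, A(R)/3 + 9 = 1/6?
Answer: 1456849/144 ≈ 10117.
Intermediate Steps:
A(R) = -53/2 (A(R) = -27 + 3/6 = -27 + 3*(⅙) = -27 + ½ = -53/2)
H(a, h) = -a*(-1 + h) (H(a, h) = -(-1 + h)*a = -a*(-1 + h))
s(f) = (-53/2 + 53/(2*(1 + f)))/f (s(f) = (-53*(1 - 1/(f + 1))/2)/f = (-53*(1 - 1/(1 + f))/2)/f = (-53/2 + 53/(2*(1 + f)))/f)
(105 + s(5))² = (105 - 53/(2 + 2*5))² = (105 - 53/(2 + 10))² = (105 - 53/12)² = (1207/12)² = 1456849/144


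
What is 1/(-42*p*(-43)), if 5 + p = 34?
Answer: 1/52374 ≈ 1.9093e-5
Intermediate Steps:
p = 29 (p = -5 + 34 = 29)
1/(-42*p*(-43)) = 1/(-42*29*(-43)) = 1/(-1218*(-43)) = 1/52374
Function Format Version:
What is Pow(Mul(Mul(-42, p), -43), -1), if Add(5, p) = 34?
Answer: Rational(1, 52374) ≈ 1.9093e-5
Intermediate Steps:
p = 29 (p = Add(-5, 34) = 29)
Pow(Mul(Mul(-42, p), -43), -1) = Pow(Mul(Mul(-42, 29), -43), -1) = Pow(Mul(-1218, -43), -1) = Pow(52374, -1) = Rational(1, 52374)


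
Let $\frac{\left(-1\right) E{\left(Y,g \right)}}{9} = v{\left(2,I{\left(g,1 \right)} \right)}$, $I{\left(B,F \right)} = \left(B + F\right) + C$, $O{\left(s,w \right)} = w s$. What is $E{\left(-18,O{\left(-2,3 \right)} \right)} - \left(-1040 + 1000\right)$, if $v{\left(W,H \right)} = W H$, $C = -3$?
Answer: $184$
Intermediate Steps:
$O{\left(s,w \right)} = s w$
$I{\left(B,F \right)} = -3 + B + F$ ($I{\left(B,F \right)} = \left(B + F\right) - 3 = -3 + B + F$)
$v{\left(W,H \right)} = H W$
$E{\left(Y,g \right)} = 36 - 18 g$ ($E{\left(Y,g \right)} = - 9 \left(-3 + g + 1\right) 2 = - 9 \left(-2 + g\right) 2 = - 9 \left(-4 + 2 g\right) = 36 - 18 g$)
$E{\left(-18,O{\left(-2,3 \right)} \right)} - \left(-1040 + 1000\right) = \left(36 - 18 \left(\left(-2\right) 3\right)\right) - \left(-1040 + 1000\right) = \left(36 - -108\right) - -40 = \left(36 + 108\right) + 40 = 144 + 40 = 184$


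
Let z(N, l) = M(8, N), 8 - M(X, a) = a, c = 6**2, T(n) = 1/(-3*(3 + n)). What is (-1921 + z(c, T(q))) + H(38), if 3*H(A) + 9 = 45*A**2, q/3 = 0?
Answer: 19708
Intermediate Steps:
q = 0 (q = 3*0 = 0)
T(n) = 1/(-9 - 3*n)
c = 36
M(X, a) = 8 - a
z(N, l) = 8 - N
H(A) = -3 + 15*A**2 (H(A) = -3 + (45*A**2)/3 = -3 + 15*A**2)
(-1921 + z(c, T(q))) + H(38) = (-1921 + (8 - 1*36)) + (-3 + 15*38**2) = (-1921 + (8 - 36)) + (-3 + 15*1444) = (-1921 - 28) + (-3 + 21660) = -1949 + 21657 = 19708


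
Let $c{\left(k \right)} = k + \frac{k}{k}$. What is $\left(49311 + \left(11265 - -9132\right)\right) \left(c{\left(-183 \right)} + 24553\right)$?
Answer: $1698853668$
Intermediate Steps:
$c{\left(k \right)} = 1 + k$ ($c{\left(k \right)} = k + 1 = 1 + k$)
$\left(49311 + \left(11265 - -9132\right)\right) \left(c{\left(-183 \right)} + 24553\right) = \left(49311 + \left(11265 - -9132\right)\right) \left(\left(1 - 183\right) + 24553\right) = \left(49311 + \left(11265 + 9132\right)\right) \left(-182 + 24553\right) = \left(49311 + 20397\right) 24371 = 69708 \cdot 24371 = 1698853668$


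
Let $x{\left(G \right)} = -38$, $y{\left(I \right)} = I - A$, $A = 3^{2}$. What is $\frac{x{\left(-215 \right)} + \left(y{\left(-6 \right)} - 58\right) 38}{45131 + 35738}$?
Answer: $- \frac{2812}{80869} \approx -0.034772$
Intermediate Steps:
$A = 9$
$y{\left(I \right)} = -9 + I$ ($y{\left(I \right)} = I - 9 = -9 + I$)
$\frac{x{\left(-215 \right)} + \left(y{\left(-6 \right)} - 58\right) 38}{45131 + 35738} = \frac{-38 + \left(\left(-9 - 6\right) - 58\right) 38}{45131 + 35738} = \frac{-38 + \left(-15 - 58\right) 38}{80869} = \left(-38 - 2774\right) \frac{1}{80869} = \left(-2812\right) \frac{1}{80869} = - \frac{2812}{80869}$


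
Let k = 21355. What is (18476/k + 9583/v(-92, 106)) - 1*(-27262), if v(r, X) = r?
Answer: 53357615747/1964660 ≈ 27159.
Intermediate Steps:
(18476/k + 9583/v(-92, 106)) - 1*(-27262) = (18476/21355 + 9583/(-92)) - 1*(-27262) = (18476*(1/21355) + 9583*(-1/92)) + 27262 = (18476/21355 - 9583/92) + 27262 = -202945173/1964660 + 27262 = 53357615747/1964660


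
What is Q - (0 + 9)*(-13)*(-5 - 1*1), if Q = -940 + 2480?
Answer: 838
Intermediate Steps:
Q = 1540
Q - (0 + 9)*(-13)*(-5 - 1*1) = 1540 - (0 + 9)*(-13)*(-5 - 1*1) = 1540 - 9*(-13)*(-5 - 1) = 1540 - (-117)*(-6) = 1540 - 1*702 = 1540 - 702 = 838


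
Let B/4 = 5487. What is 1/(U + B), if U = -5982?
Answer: 1/15966 ≈ 6.2633e-5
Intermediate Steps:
B = 21948 (B = 4*5487 = 21948)
1/(U + B) = 1/(-5982 + 21948) = 1/15966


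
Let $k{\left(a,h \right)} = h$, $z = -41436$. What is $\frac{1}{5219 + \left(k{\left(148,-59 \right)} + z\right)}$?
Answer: $- \frac{1}{36276} \approx -2.7566 \cdot 10^{-5}$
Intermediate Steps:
$\frac{1}{5219 + \left(k{\left(148,-59 \right)} + z\right)} = \frac{1}{5219 - 41495} = \frac{1}{-36276} = - \frac{1}{36276}$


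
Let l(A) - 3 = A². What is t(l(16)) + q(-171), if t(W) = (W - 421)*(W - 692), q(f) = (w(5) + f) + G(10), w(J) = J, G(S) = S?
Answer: 69990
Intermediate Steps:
l(A) = 3 + A²
q(f) = 15 + f (q(f) = (5 + f) + 10 = 15 + f)
t(W) = (-692 + W)*(-421 + W) (t(W) = (-421 + W)*(-692 + W) = (-692 + W)*(-421 + W))
t(l(16)) + q(-171) = (291332 + (3 + 16²)² - 1113*(3 + 16²)) + (15 - 171) = (291332 + (3 + 256)² - 1113*(3 + 256)) - 156 = (291332 + 259² - 1113*259) - 156 = (291332 + 67081 - 288267) - 156 = 70146 - 156 = 69990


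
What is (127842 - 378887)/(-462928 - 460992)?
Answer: 50209/184784 ≈ 0.27172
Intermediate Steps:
(127842 - 378887)/(-462928 - 460992) = -251045/(-923920) = -251045*(-1/923920) = 50209/184784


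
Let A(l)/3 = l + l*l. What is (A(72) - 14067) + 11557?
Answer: 13258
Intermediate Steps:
A(l) = 3*l + 3*l² (A(l) = 3*(l + l*l) = 3*(l + l²) = 3*l + 3*l²)
(A(72) - 14067) + 11557 = (3*72*(1 + 72) - 14067) + 11557 = (3*72*73 - 14067) + 11557 = (15768 - 14067) + 11557 = 1701 + 11557 = 13258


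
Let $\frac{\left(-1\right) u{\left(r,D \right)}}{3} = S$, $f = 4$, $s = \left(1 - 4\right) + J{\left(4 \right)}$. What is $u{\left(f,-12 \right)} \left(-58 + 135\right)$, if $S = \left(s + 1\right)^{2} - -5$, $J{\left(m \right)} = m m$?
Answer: $-46431$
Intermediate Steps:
$J{\left(m \right)} = m^{2}$
$s = 13$ ($s = \left(1 - 4\right) + 4^{2} = -3 + 16 = 13$)
$S = 201$ ($S = \left(13 + 1\right)^{2} - -5 = 14^{2} + 5 = 196 + 5 = 201$)
$u{\left(r,D \right)} = -603$ ($u{\left(r,D \right)} = \left(-3\right) 201 = -603$)
$u{\left(f,-12 \right)} \left(-58 + 135\right) = - 603 \left(-58 + 135\right) = \left(-603\right) 77 = -46431$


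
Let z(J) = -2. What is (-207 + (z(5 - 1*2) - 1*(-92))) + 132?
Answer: 15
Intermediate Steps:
(-207 + (z(5 - 1*2) - 1*(-92))) + 132 = (-207 + (-2 - 1*(-92))) + 132 = (-207 + (-2 + 92)) + 132 = (-207 + 90) + 132 = -117 + 132 = 15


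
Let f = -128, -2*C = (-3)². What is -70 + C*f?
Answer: 506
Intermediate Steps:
C = -9/2 (C = -½*(-3)² = -½*9 = -9/2 ≈ -4.5000)
-70 + C*f = -70 - 9/2*(-128) = -70 + 576 = 506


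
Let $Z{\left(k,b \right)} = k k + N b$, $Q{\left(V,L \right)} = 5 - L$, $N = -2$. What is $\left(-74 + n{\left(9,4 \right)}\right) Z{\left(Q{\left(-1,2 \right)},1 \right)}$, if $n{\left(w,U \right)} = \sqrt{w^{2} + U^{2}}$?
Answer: $-518 + 7 \sqrt{97} \approx -449.06$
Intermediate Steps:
$n{\left(w,U \right)} = \sqrt{U^{2} + w^{2}}$
$Z{\left(k,b \right)} = k^{2} - 2 b$ ($Z{\left(k,b \right)} = k k - 2 b = k^{2} - 2 b$)
$\left(-74 + n{\left(9,4 \right)}\right) Z{\left(Q{\left(-1,2 \right)},1 \right)} = \left(-74 + \sqrt{4^{2} + 9^{2}}\right) \left(\left(5 - 2\right)^{2} - 2\right) = \left(-74 + \sqrt{16 + 81}\right) \left(\left(5 - 2\right)^{2} - 2\right) = \left(-74 + \sqrt{97}\right) \left(3^{2} - 2\right) = \left(-74 + \sqrt{97}\right) \left(9 - 2\right) = \left(-74 + \sqrt{97}\right) 7 = -518 + 7 \sqrt{97}$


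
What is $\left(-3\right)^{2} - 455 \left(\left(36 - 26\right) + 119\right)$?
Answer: $-58686$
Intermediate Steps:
$\left(-3\right)^{2} - 455 \left(\left(36 - 26\right) + 119\right) = 9 - 455 \left(10 + 119\right) = 9 - 58695 = -58686$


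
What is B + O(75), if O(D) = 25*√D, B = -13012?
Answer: -13012 + 125*√3 ≈ -12796.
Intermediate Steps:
B + O(75) = -13012 + 25*√75 = -13012 + 25*(5*√3) = -13012 + 125*√3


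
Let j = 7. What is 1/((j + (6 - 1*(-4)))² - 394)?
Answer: -1/105 ≈ -0.0095238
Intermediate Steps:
1/((j + (6 - 1*(-4)))² - 394) = 1/((7 + (6 - 1*(-4)))² - 394) = 1/((7 + (6 + 4))² - 394) = 1/((7 + 10)² - 394) = 1/(17² - 394) = 1/(289 - 394) = 1/(-105) = -1/105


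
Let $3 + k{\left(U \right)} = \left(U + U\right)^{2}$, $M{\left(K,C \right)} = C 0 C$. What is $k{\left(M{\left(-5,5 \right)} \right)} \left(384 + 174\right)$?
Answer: $-1674$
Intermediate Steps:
$M{\left(K,C \right)} = 0$ ($M{\left(K,C \right)} = 0 C = 0$)
$k{\left(U \right)} = -3 + 4 U^{2}$ ($k{\left(U \right)} = -3 + \left(U + U\right)^{2} = -3 + \left(2 U\right)^{2} = -3 + 4 U^{2}$)
$k{\left(M{\left(-5,5 \right)} \right)} \left(384 + 174\right) = \left(-3 + 4 \cdot 0^{2}\right) \left(384 + 174\right) = \left(-3 + 4 \cdot 0\right) 558 = \left(-3 + 0\right) 558 = \left(-3\right) 558 = -1674$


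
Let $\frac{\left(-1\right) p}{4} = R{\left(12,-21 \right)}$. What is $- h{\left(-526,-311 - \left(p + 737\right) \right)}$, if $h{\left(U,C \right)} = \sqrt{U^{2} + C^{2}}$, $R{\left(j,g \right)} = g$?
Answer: $- 10 \sqrt{15581} \approx -1248.2$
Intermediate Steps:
$p = 84$ ($p = \left(-4\right) \left(-21\right) = 84$)
$h{\left(U,C \right)} = \sqrt{C^{2} + U^{2}}$
$- h{\left(-526,-311 - \left(p + 737\right) \right)} = - \sqrt{\left(-311 - \left(84 + 737\right)\right)^{2} + \left(-526\right)^{2}} = - \sqrt{\left(-311 - 821\right)^{2} + 276676} = - \sqrt{\left(-1132\right)^{2} + 276676} = - \sqrt{1281424 + 276676} = - \sqrt{1558100} = - 10 \sqrt{15581}$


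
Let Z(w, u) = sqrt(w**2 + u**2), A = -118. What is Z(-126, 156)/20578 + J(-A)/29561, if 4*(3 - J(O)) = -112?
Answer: 31/29561 + 3*sqrt(1117)/10289 ≈ 0.010794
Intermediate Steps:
Z(w, u) = sqrt(u**2 + w**2)
J(O) = 31 (J(O) = 3 - 1/4*(-112) = 3 + 28 = 31)
Z(-126, 156)/20578 + J(-A)/29561 = sqrt(156**2 + (-126)**2)/20578 + 31/29561 = sqrt(24336 + 15876)*(1/20578) + 31*(1/29561) = sqrt(40212)*(1/20578) + 31/29561 = (6*sqrt(1117))*(1/20578) + 31/29561 = 3*sqrt(1117)/10289 + 31/29561 = 31/29561 + 3*sqrt(1117)/10289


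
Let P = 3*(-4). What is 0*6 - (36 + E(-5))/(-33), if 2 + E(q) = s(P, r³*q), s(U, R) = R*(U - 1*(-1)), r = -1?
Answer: -7/11 ≈ -0.63636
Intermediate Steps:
P = -12
s(U, R) = R*(1 + U) (s(U, R) = R*(U + 1) = R*(1 + U))
E(q) = -2 + 11*q (E(q) = -2 + ((-1)³*q)*(1 - 12) = -2 - q*(-11) = -2 + 11*q)
0*6 - (36 + E(-5))/(-33) = 0*6 - (36 + (-2 + 11*(-5)))/(-33) = 0 - (36 + (-2 - 55))*(-1)/33 = 0 - (36 - 57)*(-1)/33 = 0 - (-21)*(-1)/33 = 0 - 1*7/11 = 0 - 7/11 = -7/11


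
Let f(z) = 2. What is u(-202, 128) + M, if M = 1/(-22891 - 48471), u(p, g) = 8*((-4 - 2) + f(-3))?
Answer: -2283585/71362 ≈ -32.000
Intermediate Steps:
u(p, g) = -32 (u(p, g) = 8*((-4 - 2) + 2) = 8*(-6 + 2) = 8*(-4) = -32)
M = -1/71362 (M = 1/(-71362) = -1/71362 ≈ -1.4013e-5)
u(-202, 128) + M = -32 - 1/71362 = -2283585/71362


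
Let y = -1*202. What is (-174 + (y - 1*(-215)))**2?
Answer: 25921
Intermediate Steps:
y = -202
(-174 + (y - 1*(-215)))**2 = (-174 + (-202 - 1*(-215)))**2 = (-174 + (-202 + 215))**2 = (-174 + 13)**2 = (-161)**2 = 25921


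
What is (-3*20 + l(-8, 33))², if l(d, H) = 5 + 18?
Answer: 1369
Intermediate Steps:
l(d, H) = 23
(-3*20 + l(-8, 33))² = (-3*20 + 23)² = (-60 + 23)² = (-37)² = 1369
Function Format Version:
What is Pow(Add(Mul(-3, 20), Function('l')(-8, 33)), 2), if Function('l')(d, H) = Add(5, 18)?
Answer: 1369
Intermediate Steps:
Function('l')(d, H) = 23
Pow(Add(Mul(-3, 20), Function('l')(-8, 33)), 2) = Pow(Add(Mul(-3, 20), 23), 2) = Pow(Add(-60, 23), 2) = Pow(-37, 2) = 1369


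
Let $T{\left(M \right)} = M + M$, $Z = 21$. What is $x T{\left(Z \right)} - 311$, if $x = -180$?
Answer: $-7871$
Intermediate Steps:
$T{\left(M \right)} = 2 M$
$x T{\left(Z \right)} - 311 = - 180 \cdot 2 \cdot 21 - 311 = \left(-180\right) 42 - 311 = -7560 - 311 = -7871$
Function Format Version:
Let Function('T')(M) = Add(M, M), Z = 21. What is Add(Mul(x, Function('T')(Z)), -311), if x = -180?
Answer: -7871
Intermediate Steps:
Function('T')(M) = Mul(2, M)
Add(Mul(x, Function('T')(Z)), -311) = Add(Mul(-180, Mul(2, 21)), -311) = Add(Mul(-180, 42), -311) = Add(-7560, -311) = -7871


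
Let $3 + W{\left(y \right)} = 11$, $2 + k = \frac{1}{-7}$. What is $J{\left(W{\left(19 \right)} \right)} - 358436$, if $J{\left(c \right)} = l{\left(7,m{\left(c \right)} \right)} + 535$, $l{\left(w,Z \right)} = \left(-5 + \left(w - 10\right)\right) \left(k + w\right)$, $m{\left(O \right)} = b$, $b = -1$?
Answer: $- \frac{2505579}{7} \approx -3.5794 \cdot 10^{5}$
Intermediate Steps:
$m{\left(O \right)} = -1$
$k = - \frac{15}{7}$ ($k = -2 + \frac{1}{-7} = -2 - \frac{1}{7} = - \frac{15}{7} \approx -2.1429$)
$W{\left(y \right)} = 8$ ($W{\left(y \right)} = -3 + 11 = 8$)
$l{\left(w,Z \right)} = \left(-15 + w\right) \left(- \frac{15}{7} + w\right)$ ($l{\left(w,Z \right)} = \left(-5 + \left(w - 10\right)\right) \left(- \frac{15}{7} + w\right) = \left(-5 + \left(-10 + w\right)\right) \left(- \frac{15}{7} + w\right) = \left(-15 + w\right) \left(- \frac{15}{7} + w\right)$)
$J{\left(c \right)} = \frac{3473}{7}$ ($J{\left(c \right)} = \left(\frac{225}{7} + 7^{2} - 120\right) + 535 = \left(\frac{225}{7} + 49 - 120\right) + 535 = - \frac{272}{7} + 535 = \frac{3473}{7}$)
$J{\left(W{\left(19 \right)} \right)} - 358436 = \frac{3473}{7} - 358436 = - \frac{2505579}{7}$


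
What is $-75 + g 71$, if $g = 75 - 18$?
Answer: $3972$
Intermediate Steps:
$g = 57$
$-75 + g 71 = -75 + 57 \cdot 71 = -75 + 4047 = 3972$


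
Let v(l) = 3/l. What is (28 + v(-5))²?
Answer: 18769/25 ≈ 750.76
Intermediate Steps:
(28 + v(-5))² = (28 + 3/(-5))² = (28 + 3*(-⅕))² = (28 - ⅗)² = (137/5)² = 18769/25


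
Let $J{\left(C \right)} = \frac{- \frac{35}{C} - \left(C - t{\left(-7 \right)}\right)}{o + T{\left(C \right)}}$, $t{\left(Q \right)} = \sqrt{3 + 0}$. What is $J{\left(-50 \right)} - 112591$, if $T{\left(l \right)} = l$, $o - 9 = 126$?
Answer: $- \frac{95701843}{850} + \frac{\sqrt{3}}{85} \approx -1.1259 \cdot 10^{5}$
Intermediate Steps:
$o = 135$ ($o = 9 + 126 = 135$)
$t{\left(Q \right)} = \sqrt{3}$
$J{\left(C \right)} = \frac{\sqrt{3} - C - \frac{35}{C}}{135 + C}$ ($J{\left(C \right)} = \frac{- \frac{35}{C} - \left(C - \sqrt{3}\right)}{135 + C} = \frac{\sqrt{3} - C - \frac{35}{C}}{135 + C}$)
$J{\left(-50 \right)} - 112591 = \frac{-35 - \left(-50\right)^{2} - 50 \sqrt{3}}{\left(-50\right) \left(135 - 50\right)} - 112591 = - \frac{-35 - 2500 - 50 \sqrt{3}}{50 \cdot 85} - 112591 = \left(- \frac{1}{50}\right) \frac{1}{85} \left(-35 - 2500 - 50 \sqrt{3}\right) - 112591 = \left(- \frac{1}{50}\right) \frac{1}{85} \left(-2535 - 50 \sqrt{3}\right) - 112591 = \left(\frac{507}{850} + \frac{\sqrt{3}}{85}\right) - 112591 = - \frac{95701843}{850} + \frac{\sqrt{3}}{85}$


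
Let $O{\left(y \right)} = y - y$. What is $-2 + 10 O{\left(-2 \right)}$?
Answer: $-2$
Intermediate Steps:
$O{\left(y \right)} = 0$
$-2 + 10 O{\left(-2 \right)} = -2 + 10 \cdot 0 = -2 + 0 = -2$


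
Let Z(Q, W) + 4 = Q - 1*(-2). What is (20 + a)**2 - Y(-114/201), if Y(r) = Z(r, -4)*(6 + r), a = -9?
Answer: 605777/4489 ≈ 134.95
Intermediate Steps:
Z(Q, W) = -2 + Q (Z(Q, W) = -4 + (Q - 1*(-2)) = -4 + (Q + 2) = -4 + (2 + Q) = -2 + Q)
Y(r) = (-2 + r)*(6 + r)
(20 + a)**2 - Y(-114/201) = (20 - 9)**2 - (-2 - 114/201)*(6 - 114/201) = 11**2 - (-2 - 114*1/201)*(6 - 114*1/201) = 121 - (-2 - 38/67)*(6 - 38/67) = 121 - (-172)*364/(67*67) = 121 - 1*(-62608/4489) = 121 + 62608/4489 = 605777/4489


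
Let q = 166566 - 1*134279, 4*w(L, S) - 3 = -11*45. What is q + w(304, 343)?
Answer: 32164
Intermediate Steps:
w(L, S) = -123 (w(L, S) = 3/4 + (-11*45)/4 = 3/4 + (1/4)*(-495) = 3/4 - 495/4 = -123)
q = 32287 (q = 166566 - 134279 = 32287)
q + w(304, 343) = 32287 - 123 = 32164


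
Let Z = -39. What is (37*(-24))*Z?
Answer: 34632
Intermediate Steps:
(37*(-24))*Z = (37*(-24))*(-39) = -888*(-39) = 34632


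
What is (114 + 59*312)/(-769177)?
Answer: -18522/769177 ≈ -0.024080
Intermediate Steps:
(114 + 59*312)/(-769177) = (114 + 18408)*(-1/769177) = 18522*(-1/769177) = -18522/769177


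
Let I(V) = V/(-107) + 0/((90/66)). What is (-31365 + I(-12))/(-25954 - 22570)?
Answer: 3356043/5192068 ≈ 0.64638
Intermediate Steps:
I(V) = -V/107 (I(V) = V*(-1/107) + 0/((90*(1/66))) = -V/107 + 0/(15/11) = -V/107 + 0*(11/15) = -V/107 + 0 = -V/107)
(-31365 + I(-12))/(-25954 - 22570) = (-31365 - 1/107*(-12))/(-25954 - 22570) = (-31365 + 12/107)/(-48524) = -3356043/107*(-1/48524) = 3356043/5192068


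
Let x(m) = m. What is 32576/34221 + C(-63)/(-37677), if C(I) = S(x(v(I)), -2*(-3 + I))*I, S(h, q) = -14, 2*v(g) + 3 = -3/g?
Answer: 399061010/429781539 ≈ 0.92852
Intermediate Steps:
v(g) = -3/2 - 3/(2*g) (v(g) = -3/2 + (-3/g)/2 = -3/2 - 3/(2*g))
C(I) = -14*I
32576/34221 + C(-63)/(-37677) = 32576/34221 - 14*(-63)/(-37677) = 32576*(1/34221) + 882*(-1/37677) = 32576/34221 - 294/12559 = 399061010/429781539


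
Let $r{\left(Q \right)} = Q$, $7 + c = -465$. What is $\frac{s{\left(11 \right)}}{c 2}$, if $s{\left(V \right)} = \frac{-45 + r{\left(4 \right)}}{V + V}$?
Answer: $\frac{41}{20768} \approx 0.0019742$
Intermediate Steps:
$c = -472$ ($c = -7 - 465 = -472$)
$s{\left(V \right)} = - \frac{41}{2 V}$ ($s{\left(V \right)} = \frac{-45 + 4}{V + V} = - \frac{41}{2 V}$)
$\frac{s{\left(11 \right)}}{c 2} = \frac{\left(- \frac{41}{2}\right) \frac{1}{11}}{\left(-472\right) 2} = \frac{\left(- \frac{41}{2}\right) \frac{1}{11}}{-944} = \left(- \frac{41}{22}\right) \left(- \frac{1}{944}\right) = \frac{41}{20768}$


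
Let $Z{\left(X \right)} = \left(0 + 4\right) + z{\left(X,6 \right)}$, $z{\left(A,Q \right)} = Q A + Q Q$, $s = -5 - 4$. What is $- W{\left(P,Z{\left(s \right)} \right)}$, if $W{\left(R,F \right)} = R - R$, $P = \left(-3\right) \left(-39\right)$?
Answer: $0$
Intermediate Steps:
$P = 117$
$s = -9$
$z{\left(A,Q \right)} = Q^{2} + A Q$ ($z{\left(A,Q \right)} = A Q + Q^{2} = Q^{2} + A Q$)
$Z{\left(X \right)} = 40 + 6 X$ ($Z{\left(X \right)} = \left(0 + 4\right) + 6 \left(X + 6\right) = 4 + 6 \left(6 + X\right) = 4 + \left(36 + 6 X\right) = 40 + 6 X$)
$W{\left(R,F \right)} = 0$
$- W{\left(P,Z{\left(s \right)} \right)} = \left(-1\right) 0 = 0$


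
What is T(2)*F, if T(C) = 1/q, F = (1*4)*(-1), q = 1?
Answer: -4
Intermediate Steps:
F = -4 (F = 4*(-1) = -4)
T(C) = 1 (T(C) = 1/1 = 1)
T(2)*F = 1*(-4) = -4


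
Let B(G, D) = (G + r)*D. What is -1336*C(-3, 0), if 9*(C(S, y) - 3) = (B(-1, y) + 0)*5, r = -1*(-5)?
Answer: -4008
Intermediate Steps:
r = 5
B(G, D) = D*(5 + G) (B(G, D) = (G + 5)*D = (5 + G)*D = D*(5 + G))
C(S, y) = 3 + 20*y/9 (C(S, y) = 3 + ((y*(5 - 1) + 0)*5)/9 = 3 + ((y*4 + 0)*5)/9 = 3 + ((4*y + 0)*5)/9 = 3 + ((4*y)*5)/9 = 3 + (20*y)/9 = 3 + 20*y/9)
-1336*C(-3, 0) = -1336*(3 + (20/9)*0) = -1336*(3 + 0) = -1336*3 = -4008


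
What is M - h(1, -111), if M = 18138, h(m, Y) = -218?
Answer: 18356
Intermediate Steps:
M - h(1, -111) = 18138 - 1*(-218) = 18138 + 218 = 18356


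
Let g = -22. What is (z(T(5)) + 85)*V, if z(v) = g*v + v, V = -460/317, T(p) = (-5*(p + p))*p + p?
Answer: -2405800/317 ≈ -7589.3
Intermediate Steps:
T(p) = p - 10*p² (T(p) = (-10*p)*p + p = -10*p² + p = p - 10*p²)
V = -460/317 (V = -460*1/317 = -460/317 ≈ -1.4511)
z(v) = -21*v (z(v) = -22*v + v = -21*v)
(z(T(5)) + 85)*V = (-105*(1 - 10*5) + 85)*(-460/317) = (-105*(1 - 50) + 85)*(-460/317) = (-105*(-49) + 85)*(-460/317) = (-21*(-245) + 85)*(-460/317) = (5145 + 85)*(-460/317) = 5230*(-460/317) = -2405800/317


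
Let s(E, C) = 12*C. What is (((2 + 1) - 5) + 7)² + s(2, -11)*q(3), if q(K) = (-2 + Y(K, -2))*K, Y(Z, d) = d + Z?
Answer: 421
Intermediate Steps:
Y(Z, d) = Z + d
q(K) = K*(-4 + K) (q(K) = (-2 + (K - 2))*K = (-2 + (-2 + K))*K = (-4 + K)*K = K*(-4 + K))
(((2 + 1) - 5) + 7)² + s(2, -11)*q(3) = (((2 + 1) - 5) + 7)² + (12*(-11))*(3*(-4 + 3)) = ((3 - 5) + 7)² - 396*(-1) = (-2 + 7)² - 132*(-3) = 5² + 396 = 25 + 396 = 421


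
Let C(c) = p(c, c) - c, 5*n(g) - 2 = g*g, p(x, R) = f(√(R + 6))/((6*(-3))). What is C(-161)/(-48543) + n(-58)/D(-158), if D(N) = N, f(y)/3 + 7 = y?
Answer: -490571549/115046910 + I*√155/291258 ≈ -4.2641 + 4.2745e-5*I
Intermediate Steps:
f(y) = -21 + 3*y
p(x, R) = 7/6 - √(6 + R)/6 (p(x, R) = (-21 + 3*√(R + 6))/((6*(-3))) = (-21 + 3*√(6 + R))/(-18) = (-21 + 3*√(6 + R))*(-1/18) = 7/6 - √(6 + R)/6)
n(g) = ⅖ + g²/5 (n(g) = ⅖ + (g*g)/5 = ⅖ + g²/5)
C(c) = 7/6 - c - √(6 + c)/6 (C(c) = (7/6 - √(6 + c)/6) - c = 7/6 - c - √(6 + c)/6)
C(-161)/(-48543) + n(-58)/D(-158) = (7/6 - 1*(-161) - √(6 - 161)/6)/(-48543) + (⅖ + (⅕)*(-58)²)/(-158) = (7/6 + 161 - I*√155/6)*(-1/48543) + (⅖ + (⅕)*3364)*(-1/158) = (7/6 + 161 - I*√155/6)*(-1/48543) + (⅖ + 3364/5)*(-1/158) = (7/6 + 161 - I*√155/6)*(-1/48543) + (3366/5)*(-1/158) = (973/6 - I*√155/6)*(-1/48543) - 1683/395 = (-973/291258 + I*√155/291258) - 1683/395 = -490571549/115046910 + I*√155/291258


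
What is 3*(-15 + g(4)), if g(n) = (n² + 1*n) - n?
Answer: 3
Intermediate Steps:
g(n) = n² (g(n) = (n² + n) - n = (n + n²) - n = n²)
3*(-15 + g(4)) = 3*(-15 + 4²) = 3*(-15 + 16) = 3*1 = 3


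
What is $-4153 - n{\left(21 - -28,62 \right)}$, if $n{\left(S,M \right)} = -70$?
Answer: $-4083$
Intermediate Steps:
$-4153 - n{\left(21 - -28,62 \right)} = -4153 - -70 = -4153 + 70 = -4083$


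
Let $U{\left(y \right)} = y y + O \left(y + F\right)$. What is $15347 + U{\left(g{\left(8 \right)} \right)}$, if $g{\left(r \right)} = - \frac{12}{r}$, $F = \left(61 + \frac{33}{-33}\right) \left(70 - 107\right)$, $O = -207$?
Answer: $\frac{1900799}{4} \approx 4.752 \cdot 10^{5}$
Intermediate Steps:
$F = -2220$ ($F = \left(61 + 33 \left(- \frac{1}{33}\right)\right) \left(-37\right) = \left(61 - 1\right) \left(-37\right) = 60 \left(-37\right) = -2220$)
$U{\left(y \right)} = 459540 + y^{2} - 207 y$ ($U{\left(y \right)} = y y - 207 \left(y - 2220\right) = y^{2} - 207 \left(-2220 + y\right) = y^{2} - \left(-459540 + 207 y\right) = 459540 + y^{2} - 207 y$)
$15347 + U{\left(g{\left(8 \right)} \right)} = 15347 + \left(459540 + \left(- \frac{12}{8}\right)^{2} - 207 \left(- \frac{12}{8}\right)\right) = 15347 + \left(459540 + \left(\left(-12\right) \frac{1}{8}\right)^{2} - 207 \left(\left(-12\right) \frac{1}{8}\right)\right) = 15347 + \left(459540 + \left(- \frac{3}{2}\right)^{2} - - \frac{621}{2}\right) = 15347 + \left(459540 + \frac{9}{4} + \frac{621}{2}\right) = 15347 + \frac{1839411}{4} = \frac{1900799}{4}$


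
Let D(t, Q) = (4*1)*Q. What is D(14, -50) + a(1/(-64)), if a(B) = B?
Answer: -12801/64 ≈ -200.02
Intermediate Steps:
D(t, Q) = 4*Q
D(14, -50) + a(1/(-64)) = 4*(-50) + 1/(-64) = -200 - 1/64 = -12801/64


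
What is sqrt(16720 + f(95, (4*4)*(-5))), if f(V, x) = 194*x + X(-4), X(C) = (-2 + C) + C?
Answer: sqrt(1190) ≈ 34.496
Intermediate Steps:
X(C) = -2 + 2*C
f(V, x) = -10 + 194*x (f(V, x) = 194*x + (-2 + 2*(-4)) = 194*x + (-2 - 8) = 194*x - 10 = -10 + 194*x)
sqrt(16720 + f(95, (4*4)*(-5))) = sqrt(16720 + (-10 + 194*((4*4)*(-5)))) = sqrt(16720 + (-10 + 194*(16*(-5)))) = sqrt(16720 + (-10 + 194*(-80))) = sqrt(16720 + (-10 - 15520)) = sqrt(16720 - 15530) = sqrt(1190)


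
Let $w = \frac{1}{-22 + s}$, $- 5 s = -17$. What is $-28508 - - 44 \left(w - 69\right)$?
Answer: $- \frac{2933812}{93} \approx -31546.0$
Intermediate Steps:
$s = \frac{17}{5}$ ($s = \left(- \frac{1}{5}\right) \left(-17\right) = \frac{17}{5} \approx 3.4$)
$w = - \frac{5}{93}$ ($w = \frac{1}{-22 + \frac{17}{5}} = \frac{1}{- \frac{93}{5}} = - \frac{5}{93} \approx -0.053763$)
$-28508 - - 44 \left(w - 69\right) = -28508 - - 44 \left(- \frac{5}{93} - 69\right) = -28508 - \left(-44\right) \left(- \frac{6422}{93}\right) = -28508 - \frac{282568}{93} = - \frac{2933812}{93}$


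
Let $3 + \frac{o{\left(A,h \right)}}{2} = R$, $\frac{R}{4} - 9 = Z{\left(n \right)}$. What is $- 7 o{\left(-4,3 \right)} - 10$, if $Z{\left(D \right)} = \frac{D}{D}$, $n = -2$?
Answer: $-528$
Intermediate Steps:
$Z{\left(D \right)} = 1$
$R = 40$ ($R = 36 + 4 \cdot 1 = 36 + 4 = 40$)
$o{\left(A,h \right)} = 74$ ($o{\left(A,h \right)} = -6 + 2 \cdot 40 = -6 + 80 = 74$)
$- 7 o{\left(-4,3 \right)} - 10 = \left(-7\right) 74 - 10 = -518 - 10 = -528$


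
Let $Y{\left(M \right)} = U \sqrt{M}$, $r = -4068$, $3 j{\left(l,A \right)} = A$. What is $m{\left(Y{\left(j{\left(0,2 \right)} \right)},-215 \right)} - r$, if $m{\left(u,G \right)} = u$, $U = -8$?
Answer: $4068 - \frac{8 \sqrt{6}}{3} \approx 4061.5$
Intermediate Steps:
$j{\left(l,A \right)} = \frac{A}{3}$
$Y{\left(M \right)} = - 8 \sqrt{M}$
$m{\left(Y{\left(j{\left(0,2 \right)} \right)},-215 \right)} - r = - 8 \sqrt{\frac{1}{3} \cdot 2} - -4068 = - 8 \sqrt{\frac{2}{3}} + 4068 = - 8 \frac{\sqrt{6}}{3} + 4068 = - \frac{8 \sqrt{6}}{3} + 4068 = 4068 - \frac{8 \sqrt{6}}{3}$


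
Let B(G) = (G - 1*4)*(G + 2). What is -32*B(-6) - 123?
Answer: -1403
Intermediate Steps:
B(G) = (-4 + G)*(2 + G) (B(G) = (G - 4)*(2 + G) = (-4 + G)*(2 + G))
-32*B(-6) - 123 = -32*(-8 + (-6)² - 2*(-6)) - 123 = -32*(-8 + 36 + 12) - 123 = -32*40 - 123 = -1280 - 123 = -1403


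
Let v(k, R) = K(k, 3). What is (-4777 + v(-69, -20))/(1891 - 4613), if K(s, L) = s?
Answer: 2423/1361 ≈ 1.7803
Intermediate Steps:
v(k, R) = k
(-4777 + v(-69, -20))/(1891 - 4613) = (-4777 - 69)/(1891 - 4613) = -4846/(-2722) = -4846*(-1/2722) = 2423/1361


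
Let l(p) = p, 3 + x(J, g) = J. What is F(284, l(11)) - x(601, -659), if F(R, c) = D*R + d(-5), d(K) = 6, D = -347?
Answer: -99140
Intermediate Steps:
x(J, g) = -3 + J
F(R, c) = 6 - 347*R (F(R, c) = -347*R + 6 = 6 - 347*R)
F(284, l(11)) - x(601, -659) = (6 - 347*284) - (-3 + 601) = (6 - 98548) - 1*598 = -98542 - 598 = -99140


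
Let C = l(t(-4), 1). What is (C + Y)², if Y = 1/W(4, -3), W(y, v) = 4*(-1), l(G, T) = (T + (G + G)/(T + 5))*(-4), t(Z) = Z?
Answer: 169/144 ≈ 1.1736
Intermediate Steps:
l(G, T) = -4*T - 8*G/(5 + T) (l(G, T) = (T + (2*G)/(5 + T))*(-4) = (T + 2*G/(5 + T))*(-4) = -4*T - 8*G/(5 + T))
W(y, v) = -4
C = 4/3 (C = 4*(-1*1² - 5*1 - 2*(-4))/(5 + 1) = 4*(-1*1 - 5 + 8)/6 = 4*(⅙)*(-1 - 5 + 8) = 4*(⅙)*2 = 4/3 ≈ 1.3333)
Y = -¼ (Y = 1/(-4) = -¼ ≈ -0.25000)
(C + Y)² = (4/3 - ¼)² = (13/12)² = 169/144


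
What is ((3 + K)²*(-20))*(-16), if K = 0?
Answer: 2880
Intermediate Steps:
((3 + K)²*(-20))*(-16) = ((3 + 0)²*(-20))*(-16) = (3²*(-20))*(-16) = (9*(-20))*(-16) = -180*(-16) = 2880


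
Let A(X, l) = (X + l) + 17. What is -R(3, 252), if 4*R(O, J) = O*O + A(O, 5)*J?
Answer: -6309/4 ≈ -1577.3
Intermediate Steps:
A(X, l) = 17 + X + l
R(O, J) = O²/4 + J*(22 + O)/4 (R(O, J) = (O*O + (17 + O + 5)*J)/4 = (O² + (22 + O)*J)/4 = (O² + J*(22 + O))/4 = O²/4 + J*(22 + O)/4)
-R(3, 252) = -((¼)*3² + (¼)*252*(22 + 3)) = -((¼)*9 + (¼)*252*25) = -(9/4 + 1575) = -1*6309/4 = -6309/4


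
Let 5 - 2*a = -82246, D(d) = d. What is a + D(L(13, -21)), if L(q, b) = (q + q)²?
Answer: 83603/2 ≈ 41802.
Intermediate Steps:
L(q, b) = 4*q² (L(q, b) = (2*q)² = 4*q²)
a = 82251/2 (a = 5/2 - ½*(-82246) = 5/2 + 41123 = 82251/2 ≈ 41126.)
a + D(L(13, -21)) = 82251/2 + 4*13² = 82251/2 + 4*169 = 82251/2 + 676 = 83603/2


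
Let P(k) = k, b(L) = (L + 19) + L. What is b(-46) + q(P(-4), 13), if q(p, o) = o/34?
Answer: -2469/34 ≈ -72.618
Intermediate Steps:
b(L) = 19 + 2*L (b(L) = (19 + L) + L = 19 + 2*L)
q(p, o) = o/34 (q(p, o) = o*(1/34) = o/34)
b(-46) + q(P(-4), 13) = (19 + 2*(-46)) + (1/34)*13 = (19 - 92) + 13/34 = -73 + 13/34 = -2469/34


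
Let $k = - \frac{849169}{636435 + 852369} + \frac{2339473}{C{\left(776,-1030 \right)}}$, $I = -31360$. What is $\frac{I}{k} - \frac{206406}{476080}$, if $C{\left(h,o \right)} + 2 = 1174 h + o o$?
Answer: $- \frac{142310266740591298743}{2795457870181240} \approx -50908.0$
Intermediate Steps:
$C{\left(h,o \right)} = -2 + o^{2} + 1174 h$ ($C{\left(h,o \right)} = -2 + \left(1174 h + o o\right) = -2 + \left(1174 h + o^{2}\right) = -2 + \left(o^{2} + 1174 h\right) = -2 + o^{2} + 1174 h$)
$k = \frac{904260863737}{1467902680644}$ ($k = - \frac{849169}{636435 + 852369} + \frac{2339473}{-2 + \left(-1030\right)^{2} + 1174 \cdot 776} = - \frac{849169}{1488804} + \frac{2339473}{-2 + 1060900 + 911024} = \left(-849169\right) \frac{1}{1488804} + \frac{2339473}{1971922} = - \frac{849169}{1488804} + 2339473 \cdot \frac{1}{1971922} = - \frac{849169}{1488804} + \frac{2339473}{1971922} = \frac{904260863737}{1467902680644} \approx 0.61602$)
$\frac{I}{k} - \frac{206406}{476080} = - \frac{31360}{\frac{904260863737}{1467902680644}} - \frac{206406}{476080} = \left(-31360\right) \frac{1467902680644}{904260863737} - \frac{103203}{238040} = - \frac{6576204009285120}{129180123391} - \frac{103203}{238040} = - \frac{142310266740591298743}{2795457870181240}$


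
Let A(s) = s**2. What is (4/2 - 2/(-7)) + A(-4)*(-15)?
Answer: -1664/7 ≈ -237.71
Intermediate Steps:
(4/2 - 2/(-7)) + A(-4)*(-15) = (4/2 - 2/(-7)) + (-4)**2*(-15) = (4*(1/2) - 2*(-1/7)) + 16*(-15) = (2 + 2/7) - 240 = 16/7 - 240 = -1664/7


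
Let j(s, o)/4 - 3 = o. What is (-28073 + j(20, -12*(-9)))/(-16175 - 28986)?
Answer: 27629/45161 ≈ 0.61179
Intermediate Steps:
j(s, o) = 12 + 4*o
(-28073 + j(20, -12*(-9)))/(-16175 - 28986) = (-28073 + (12 + 4*(-12*(-9))))/(-16175 - 28986) = (-28073 + (12 + 4*108))/(-45161) = (-28073 + (12 + 432))*(-1/45161) = (-28073 + 444)*(-1/45161) = -27629*(-1/45161) = 27629/45161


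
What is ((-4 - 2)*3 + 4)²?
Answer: 196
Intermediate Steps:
((-4 - 2)*3 + 4)² = (-6*3 + 4)² = (-18 + 4)² = (-14)² = 196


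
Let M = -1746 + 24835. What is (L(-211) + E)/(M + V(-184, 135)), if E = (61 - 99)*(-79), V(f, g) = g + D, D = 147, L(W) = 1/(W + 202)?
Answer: 27017/210339 ≈ 0.12845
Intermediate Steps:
L(W) = 1/(202 + W)
M = 23089
V(f, g) = 147 + g (V(f, g) = g + 147 = 147 + g)
E = 3002 (E = -38*(-79) = 3002)
(L(-211) + E)/(M + V(-184, 135)) = (1/(202 - 211) + 3002)/(23089 + (147 + 135)) = (1/(-9) + 3002)/(23089 + 282) = (-⅑ + 3002)/23371 = (27017/9)*(1/23371) = 27017/210339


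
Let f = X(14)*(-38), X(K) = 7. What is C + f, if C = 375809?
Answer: 375543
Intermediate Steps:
f = -266 (f = 7*(-38) = -266)
C + f = 375809 - 266 = 375543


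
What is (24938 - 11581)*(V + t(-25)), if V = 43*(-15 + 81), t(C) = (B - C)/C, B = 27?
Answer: 946984586/25 ≈ 3.7879e+7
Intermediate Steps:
t(C) = (27 - C)/C
V = 2838 (V = 43*66 = 2838)
(24938 - 11581)*(V + t(-25)) = (24938 - 11581)*(2838 + (27 - 1*(-25))/(-25)) = 13357*(2838 - (27 + 25)/25) = 13357*(2838 - 1/25*52) = 13357*(2838 - 52/25) = 13357*(70898/25) = 946984586/25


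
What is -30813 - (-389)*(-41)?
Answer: -46762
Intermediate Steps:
-30813 - (-389)*(-41) = -30813 - 1*15949 = -30813 - 15949 = -46762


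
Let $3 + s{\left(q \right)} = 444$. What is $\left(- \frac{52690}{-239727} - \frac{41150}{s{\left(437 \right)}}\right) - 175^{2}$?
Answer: $- \frac{1082501498045}{35239869} \approx -30718.0$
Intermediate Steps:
$s{\left(q \right)} = 441$ ($s{\left(q \right)} = -3 + 444 = 441$)
$\left(- \frac{52690}{-239727} - \frac{41150}{s{\left(437 \right)}}\right) - 175^{2} = \left(- \frac{52690}{-239727} - \frac{41150}{441}\right) - 175^{2} = \left(\left(-52690\right) \left(- \frac{1}{239727}\right) - \frac{41150}{441}\right) - 30625 = \left(\frac{52690}{239727} - \frac{41150}{441}\right) - 30625 = - \frac{3280509920}{35239869} - 30625 = - \frac{1082501498045}{35239869}$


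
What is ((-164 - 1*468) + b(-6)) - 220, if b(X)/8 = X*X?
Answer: -564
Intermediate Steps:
b(X) = 8*X**2 (b(X) = 8*(X*X) = 8*X**2)
((-164 - 1*468) + b(-6)) - 220 = ((-164 - 1*468) + 8*(-6)**2) - 220 = ((-164 - 468) + 8*36) - 220 = (-632 + 288) - 220 = -344 - 220 = -564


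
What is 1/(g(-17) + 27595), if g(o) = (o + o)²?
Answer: 1/28751 ≈ 3.4781e-5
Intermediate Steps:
g(o) = 4*o² (g(o) = (2*o)² = 4*o²)
1/(g(-17) + 27595) = 1/(4*(-17)² + 27595) = 1/(4*289 + 27595) = 1/(1156 + 27595) = 1/28751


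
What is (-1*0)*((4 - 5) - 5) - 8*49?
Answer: -392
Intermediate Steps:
(-1*0)*((4 - 5) - 5) - 8*49 = 0*(-1 - 5) - 392 = 0*(-6) - 392 = 0 - 392 = -392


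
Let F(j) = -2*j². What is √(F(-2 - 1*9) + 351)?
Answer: √109 ≈ 10.440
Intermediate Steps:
√(F(-2 - 1*9) + 351) = √(-2*(-2 - 1*9)² + 351) = √(-2*(-2 - 9)² + 351) = √(-2*(-11)² + 351) = √(-2*121 + 351) = √(-242 + 351) = √109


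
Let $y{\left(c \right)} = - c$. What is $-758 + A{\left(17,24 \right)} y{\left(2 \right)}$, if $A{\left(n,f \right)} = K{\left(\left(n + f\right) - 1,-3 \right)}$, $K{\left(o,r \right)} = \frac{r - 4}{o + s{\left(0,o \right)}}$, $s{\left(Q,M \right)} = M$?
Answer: $- \frac{30313}{40} \approx -757.83$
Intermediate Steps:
$K{\left(o,r \right)} = \frac{-4 + r}{2 o}$ ($K{\left(o,r \right)} = \frac{r - 4}{o + o} = \frac{-4 + r}{2 o}$)
$A{\left(n,f \right)} = - \frac{7}{2 \left(-1 + f + n\right)}$ ($A{\left(n,f \right)} = \frac{-4 - 3}{2 \left(\left(n + f\right) - 1\right)} = \frac{1}{2} \frac{1}{\left(f + n\right) - 1} \left(-7\right) = \frac{1}{2} \frac{1}{-1 + f + n} \left(-7\right) = - \frac{7}{2 \left(-1 + f + n\right)}$)
$-758 + A{\left(17,24 \right)} y{\left(2 \right)} = -758 + - \frac{7}{-2 + 2 \cdot 24 + 2 \cdot 17} \left(\left(-1\right) 2\right) = -758 + - \frac{7}{-2 + 48 + 34} \left(-2\right) = -758 + - \frac{7}{80} \left(-2\right) = -758 + \left(-7\right) \frac{1}{80} \left(-2\right) = -758 - - \frac{7}{40} = -758 + \frac{7}{40} = - \frac{30313}{40}$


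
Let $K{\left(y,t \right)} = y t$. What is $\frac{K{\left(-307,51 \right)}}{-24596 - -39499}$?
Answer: $- \frac{15657}{14903} \approx -1.0506$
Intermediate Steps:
$K{\left(y,t \right)} = t y$
$\frac{K{\left(-307,51 \right)}}{-24596 - -39499} = \frac{51 \left(-307\right)}{-24596 - -39499} = - \frac{15657}{-24596 + 39499} = - \frac{15657}{14903}$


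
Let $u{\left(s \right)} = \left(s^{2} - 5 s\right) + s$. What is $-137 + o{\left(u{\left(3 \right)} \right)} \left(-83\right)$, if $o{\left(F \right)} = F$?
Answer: $112$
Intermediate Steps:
$u{\left(s \right)} = s^{2} - 4 s$
$-137 + o{\left(u{\left(3 \right)} \right)} \left(-83\right) = -137 + 3 \left(-4 + 3\right) \left(-83\right) = -137 + 3 \left(-1\right) \left(-83\right) = -137 - -249 = -137 + 249 = 112$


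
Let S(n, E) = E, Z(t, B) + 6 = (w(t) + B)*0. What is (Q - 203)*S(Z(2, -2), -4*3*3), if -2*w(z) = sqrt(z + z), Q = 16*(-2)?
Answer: 8460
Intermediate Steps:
Q = -32
w(z) = -sqrt(2)*sqrt(z)/2 (w(z) = -sqrt(z + z)/2 = -sqrt(2)*sqrt(z)/2)
Z(t, B) = -6 (Z(t, B) = -6 + (-sqrt(2)*sqrt(t)/2 + B)*0 = -6 + (B - sqrt(2)*sqrt(t)/2)*0 = -6 + 0 = -6)
(Q - 203)*S(Z(2, -2), -4*3*3) = (-32 - 203)*(-4*3*3) = -(-2820)*3 = -235*(-36) = 8460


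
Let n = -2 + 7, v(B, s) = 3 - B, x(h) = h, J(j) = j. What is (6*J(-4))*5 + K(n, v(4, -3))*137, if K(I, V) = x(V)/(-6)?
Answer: -583/6 ≈ -97.167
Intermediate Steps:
n = 5
K(I, V) = -V/6 (K(I, V) = V/(-6) = V*(-⅙) = -V/6)
(6*J(-4))*5 + K(n, v(4, -3))*137 = (6*(-4))*5 - (3 - 1*4)/6*137 = -24*5 - (3 - 4)/6*137 = -120 - ⅙*(-1)*137 = -120 + (⅙)*137 = -120 + 137/6 = -583/6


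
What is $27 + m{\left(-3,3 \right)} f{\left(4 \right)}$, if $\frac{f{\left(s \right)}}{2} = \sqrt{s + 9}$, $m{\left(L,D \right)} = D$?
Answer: $27 + 6 \sqrt{13} \approx 48.633$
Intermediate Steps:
$f{\left(s \right)} = 2 \sqrt{9 + s}$ ($f{\left(s \right)} = 2 \sqrt{s + 9} = 2 \sqrt{9 + s}$)
$27 + m{\left(-3,3 \right)} f{\left(4 \right)} = 27 + 3 \cdot 2 \sqrt{9 + 4} = 27 + 3 \cdot 2 \sqrt{13} = 27 + 6 \sqrt{13}$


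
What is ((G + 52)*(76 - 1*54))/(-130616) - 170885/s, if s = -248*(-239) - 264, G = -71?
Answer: -2786956227/963423616 ≈ -2.8928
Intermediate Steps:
s = 59008 (s = 59272 - 264 = 59008)
((G + 52)*(76 - 1*54))/(-130616) - 170885/s = ((-71 + 52)*(76 - 1*54))/(-130616) - 170885/59008 = -19*(76 - 54)*(-1/130616) - 170885*1/59008 = -19*22*(-1/130616) - 170885/59008 = -418*(-1/130616) - 170885/59008 = 209/65308 - 170885/59008 = -2786956227/963423616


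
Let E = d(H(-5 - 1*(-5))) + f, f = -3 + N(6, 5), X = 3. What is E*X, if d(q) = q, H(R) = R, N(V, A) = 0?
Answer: -9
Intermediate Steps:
f = -3 (f = -3 + 0 = -3)
E = -3 (E = (-5 - 1*(-5)) - 3 = (-5 + 5) - 3 = 0 - 3 = -3)
E*X = -3*3 = -9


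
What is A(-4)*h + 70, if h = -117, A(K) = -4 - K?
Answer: 70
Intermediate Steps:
A(-4)*h + 70 = (-4 - 1*(-4))*(-117) + 70 = (-4 + 4)*(-117) + 70 = 0*(-117) + 70 = 0 + 70 = 70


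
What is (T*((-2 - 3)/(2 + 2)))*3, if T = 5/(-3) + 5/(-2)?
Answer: 125/8 ≈ 15.625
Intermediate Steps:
T = -25/6 (T = 5*(-⅓) + 5*(-½) = -5/3 - 5/2 = -25/6 ≈ -4.1667)
(T*((-2 - 3)/(2 + 2)))*3 = -25*(-2 - 3)/(6*(2 + 2))*3 = -(-125)/(6*4)*3 = -25/6*(-5/4)*3 = (125/24)*3 = 125/8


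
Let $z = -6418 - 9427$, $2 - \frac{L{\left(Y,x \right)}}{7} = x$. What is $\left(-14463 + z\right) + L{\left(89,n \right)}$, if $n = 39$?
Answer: $-30567$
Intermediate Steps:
$L{\left(Y,x \right)} = 14 - 7 x$
$z = -15845$
$\left(-14463 + z\right) + L{\left(89,n \right)} = \left(-14463 - 15845\right) + \left(14 - 273\right) = -30308 + \left(14 - 273\right) = -30308 - 259 = -30567$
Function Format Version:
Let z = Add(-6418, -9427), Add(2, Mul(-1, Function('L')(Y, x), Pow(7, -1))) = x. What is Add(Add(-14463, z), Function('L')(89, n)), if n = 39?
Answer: -30567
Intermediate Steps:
Function('L')(Y, x) = Add(14, Mul(-7, x))
z = -15845
Add(Add(-14463, z), Function('L')(89, n)) = Add(Add(-14463, -15845), Add(14, Mul(-7, 39))) = Add(-30308, Add(14, -273)) = Add(-30308, -259) = -30567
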